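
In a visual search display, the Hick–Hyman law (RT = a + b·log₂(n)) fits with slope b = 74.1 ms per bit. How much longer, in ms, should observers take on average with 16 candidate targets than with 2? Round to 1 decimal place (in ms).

222.3 ms

Only the slope matters, since a is common to both: ΔRT = b·log₂(n₂/n₁).
log₂(16) − log₂(2) = log₂(16/2) = log₂(8) = 3.
ΔRT = 74.1 × 3.0000 = 222.300 ms.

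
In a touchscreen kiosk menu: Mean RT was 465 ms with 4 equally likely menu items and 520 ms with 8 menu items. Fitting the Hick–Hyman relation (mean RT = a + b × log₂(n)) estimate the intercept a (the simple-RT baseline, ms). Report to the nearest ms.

The slope on a log₂ axis is (520 − 465) / (3 − 2) = 55 ms/bit.
a = RT₁ − b·log₂ n₁ = 465 − 55 × 2 = 355.000 ms.

355 ms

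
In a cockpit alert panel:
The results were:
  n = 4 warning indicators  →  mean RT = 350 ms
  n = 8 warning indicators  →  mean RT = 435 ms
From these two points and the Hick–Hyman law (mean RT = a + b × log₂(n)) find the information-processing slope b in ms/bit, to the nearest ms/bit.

85 ms/bit

The slope on a log₂ axis is (435 − 350) / (3 − 2) = 85 ms/bit.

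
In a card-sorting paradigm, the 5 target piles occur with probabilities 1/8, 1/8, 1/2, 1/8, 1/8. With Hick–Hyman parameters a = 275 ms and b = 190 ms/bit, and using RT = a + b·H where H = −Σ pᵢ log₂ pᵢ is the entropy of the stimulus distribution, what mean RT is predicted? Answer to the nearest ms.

655 ms

Each term −pᵢ log₂ pᵢ: 0.125·3 + 0.125·3 + 0.5·1 + 0.125·3 + 0.125·3; summed, H = 2.000 bits.
Mean RT = a + bH = 275 + 190·2.000 = 655.00 ms.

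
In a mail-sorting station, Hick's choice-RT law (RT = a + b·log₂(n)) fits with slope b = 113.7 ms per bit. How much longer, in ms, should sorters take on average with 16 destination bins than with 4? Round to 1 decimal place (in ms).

227.4 ms

ΔRT = (a + b log₂ n₂) − (a + b log₂ n₁) = b·(log₂ n₂ − log₂ n₁).
log₂(16) − log₂(4) = log₂(16/4) = log₂(4) = 2.
ΔRT = 113.7 × 2.0000 = 227.400 ms.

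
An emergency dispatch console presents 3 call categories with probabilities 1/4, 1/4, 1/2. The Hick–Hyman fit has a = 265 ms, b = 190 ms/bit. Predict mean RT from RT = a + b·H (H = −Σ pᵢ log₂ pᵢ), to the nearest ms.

H = −Σ pᵢ log₂ pᵢ = 0.25·2 + 0.25·2 + 0.5·1 = 1.500 bits.
RT = 265 + 190 × 1.500 = 550.00 ms.

550 ms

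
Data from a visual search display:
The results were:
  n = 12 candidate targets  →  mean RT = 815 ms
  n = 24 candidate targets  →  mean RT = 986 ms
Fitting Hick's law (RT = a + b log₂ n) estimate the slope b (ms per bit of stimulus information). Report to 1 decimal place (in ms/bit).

b = (RT₂ − RT₁)/(log₂ n₂ − log₂ n₁) = (986 − 815)/(4.5850 − 3.5850) = 171.000 ms/bit.

171.0 ms/bit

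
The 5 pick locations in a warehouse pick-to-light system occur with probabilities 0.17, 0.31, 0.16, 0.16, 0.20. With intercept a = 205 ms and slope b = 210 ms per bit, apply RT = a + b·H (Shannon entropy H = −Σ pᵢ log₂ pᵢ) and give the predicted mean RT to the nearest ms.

681 ms

Entropy contributions −pᵢ log₂ pᵢ: 0.4346, 0.5238, 0.4230, 0.4230, 0.4644; sum H = 2.2688 bits.
RT = a + bH = 205 + 210·2.2688 = 681.45 ms.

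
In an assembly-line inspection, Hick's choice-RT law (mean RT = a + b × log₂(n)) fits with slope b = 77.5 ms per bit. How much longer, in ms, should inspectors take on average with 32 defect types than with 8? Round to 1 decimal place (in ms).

155.0 ms

Only the slope matters, since a is common to both: ΔRT = b·log₂(n₂/n₁).
log₂(32) − log₂(8) = log₂(32/8) = log₂(4) = 2.
ΔRT = 77.5 × 2.0000 = 155.000 ms.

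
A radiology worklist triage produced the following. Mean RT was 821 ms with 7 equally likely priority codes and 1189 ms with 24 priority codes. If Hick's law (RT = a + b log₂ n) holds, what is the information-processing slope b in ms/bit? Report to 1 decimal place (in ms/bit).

The slope on a log₂ axis is (1189 − 821) / (4.5850 − 2.8074) = 207.020 ms/bit.

207.0 ms/bit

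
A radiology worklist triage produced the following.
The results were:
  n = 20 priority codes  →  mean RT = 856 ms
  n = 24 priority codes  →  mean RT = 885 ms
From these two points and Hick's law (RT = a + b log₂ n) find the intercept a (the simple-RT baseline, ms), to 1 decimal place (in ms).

The slope on a log₂ axis is (885 − 856) / (4.5850 − 4.3219) = 110.252 ms/bit.
Intercept: a = 856 − 110.252·log₂(20) = 379.500 ms.

379.5 ms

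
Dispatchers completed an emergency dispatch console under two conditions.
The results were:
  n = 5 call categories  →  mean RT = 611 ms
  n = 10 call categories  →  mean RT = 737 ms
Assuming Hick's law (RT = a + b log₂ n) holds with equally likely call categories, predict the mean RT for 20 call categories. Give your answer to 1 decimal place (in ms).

863.0 ms

RT is linear in log₂ n, so two points fix the line:
  b = (737 − 611) / (log₂ 10 − log₂ 5) = 126 / (3.3219 − 2.3219) = 126.000 ms/bit
  a = 611 − 126.000 × 2.3219 = 318.437 ms
Then RT(20) = 318.437 + 126.000 × log₂ 20 = 318.437 + 126.000 × 4.3219 ≈ 863.000 ms.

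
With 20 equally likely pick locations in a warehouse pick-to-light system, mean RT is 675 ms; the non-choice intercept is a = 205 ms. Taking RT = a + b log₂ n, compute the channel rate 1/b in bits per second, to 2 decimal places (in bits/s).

b = (675 − 205)/log₂ 20 = 470/4.3219 = 108.748 ms per bit = 0.10875 s/bit; the reciprocal is 9.196 bits/s.

9.20 bits/s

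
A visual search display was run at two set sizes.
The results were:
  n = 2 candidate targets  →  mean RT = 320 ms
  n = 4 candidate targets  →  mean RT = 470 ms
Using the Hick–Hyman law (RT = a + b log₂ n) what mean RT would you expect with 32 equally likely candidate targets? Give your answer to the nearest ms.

Solve the two-equation system in a and b:
  b = (470 − 320) / (log₂ 4 − log₂ 2) = 150 / (2 − 1) = 150 ms/bit
  a = 320 − 150 × 1 = 170 ms
Then RT(32) = 170 + 150 × log₂ 32 = 170 + 150 × 5 ≈ 920.000 ms.

920 ms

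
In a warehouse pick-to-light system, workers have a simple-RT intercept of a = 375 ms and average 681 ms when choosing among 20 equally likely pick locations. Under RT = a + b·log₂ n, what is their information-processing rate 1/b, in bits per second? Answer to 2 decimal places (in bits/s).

14.12 bits/s

Choice component = 681 − 375 = 306 ms over log₂(20) = 4.3219 bits.
b = 306 / 4.3219 = 70.802 ms/bit, so 1/b = 14.124 bits/s.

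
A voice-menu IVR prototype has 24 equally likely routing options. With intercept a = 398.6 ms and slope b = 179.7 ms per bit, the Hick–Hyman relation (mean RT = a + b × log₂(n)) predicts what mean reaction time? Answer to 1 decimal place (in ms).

1222.5 ms

log₂(24) = 4.5850 bits, so RT = 398.6 + 179.7 × 4.5850 ≈ 1222.518 ms.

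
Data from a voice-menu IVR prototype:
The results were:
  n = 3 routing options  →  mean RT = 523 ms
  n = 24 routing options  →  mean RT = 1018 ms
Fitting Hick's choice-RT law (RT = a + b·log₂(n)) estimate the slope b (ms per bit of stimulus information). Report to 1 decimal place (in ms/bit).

The slope on a log₂ axis is (1018 − 523) / (4.5850 − 1.5850) = 165.000 ms/bit.

165.0 ms/bit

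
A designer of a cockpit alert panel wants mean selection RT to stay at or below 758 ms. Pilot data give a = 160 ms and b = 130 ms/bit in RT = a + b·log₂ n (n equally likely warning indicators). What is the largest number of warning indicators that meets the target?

24

130·log₂ n ≤ 758 − 160 = 598, giving log₂ n ≤ 4.6000 and n ≤ 24.251. The largest whole number is 24.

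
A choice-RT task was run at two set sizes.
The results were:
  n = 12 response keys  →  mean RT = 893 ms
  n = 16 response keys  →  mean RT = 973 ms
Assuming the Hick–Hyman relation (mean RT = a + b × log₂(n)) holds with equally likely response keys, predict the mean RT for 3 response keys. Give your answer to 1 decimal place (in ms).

507.5 ms

Solve the two-equation system in a and b:
  b = (973 − 893) / (log₂ 16 − log₂ 12) = 80 / (4 − 3.5850) = 192.754 ms/bit
  a = 893 − 192.754 × 3.5850 = 201.985 ms
Then RT(3) = 201.985 + 192.754 × log₂ 3 = 201.985 + 192.754 × 1.5850 ≈ 507.493 ms.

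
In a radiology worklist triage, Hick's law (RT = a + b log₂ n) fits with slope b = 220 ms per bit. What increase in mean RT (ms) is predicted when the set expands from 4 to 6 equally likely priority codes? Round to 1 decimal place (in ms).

The intercept a cancels: ΔRT = b·(log₂ n₂ − log₂ n₁) = b·log₂(n₂/n₁).
log₂(6) − log₂(4) = 2.5850 − 2 = 0.5850.
ΔRT = 220 × 0.5850 = 128.692 ms.

128.7 ms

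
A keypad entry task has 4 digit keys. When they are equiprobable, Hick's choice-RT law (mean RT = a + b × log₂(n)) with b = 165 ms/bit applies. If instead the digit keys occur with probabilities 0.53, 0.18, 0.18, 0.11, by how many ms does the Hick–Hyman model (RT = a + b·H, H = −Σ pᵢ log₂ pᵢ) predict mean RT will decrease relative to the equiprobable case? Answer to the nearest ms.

The RT saving is b·ΔH. Equiprobable H₀ = log₂(4) = 2.0000 bits; with the given probabilities H = 1.7263 bits.
b·(H₀ − H) = 165 × (2.0000 − 1.7263) = 45.15 ms.

45 ms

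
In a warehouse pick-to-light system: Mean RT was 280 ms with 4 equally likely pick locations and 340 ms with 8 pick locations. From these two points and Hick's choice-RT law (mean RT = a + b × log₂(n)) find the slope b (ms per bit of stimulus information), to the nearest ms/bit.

b = (RT₂ − RT₁)/(log₂ n₂ − log₂ n₁) = (340 − 280)/(3 − 2) = 60 ms/bit.

60 ms/bit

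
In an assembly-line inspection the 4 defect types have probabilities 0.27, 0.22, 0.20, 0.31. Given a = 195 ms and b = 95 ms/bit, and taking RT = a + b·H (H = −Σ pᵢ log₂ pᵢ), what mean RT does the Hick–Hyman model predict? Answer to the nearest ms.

383 ms

Entropy contributions −pᵢ log₂ pᵢ: 0.5100, 0.4806, 0.4644, 0.5238; sum H = 1.9788 bits.
RT = a + bH = 195 + 95·1.9788 = 382.98 ms.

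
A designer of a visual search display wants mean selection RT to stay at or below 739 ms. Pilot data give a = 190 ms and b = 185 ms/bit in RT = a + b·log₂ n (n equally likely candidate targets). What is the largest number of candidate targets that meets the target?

7

Information budget: (739 − 190)/185 = 2.9676 bits, so n ≤ 2^2.9676 = 7.822 → at most 7.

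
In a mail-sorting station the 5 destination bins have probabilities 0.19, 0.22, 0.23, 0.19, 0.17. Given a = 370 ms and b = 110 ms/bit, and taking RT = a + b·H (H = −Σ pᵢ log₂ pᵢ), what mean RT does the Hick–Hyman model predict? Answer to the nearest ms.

H = 0.19·log₂(1/0.19) + 0.22·log₂(1/0.22) + 0.23·log₂(1/0.23) + 0.19·log₂(1/0.19) + 0.17·log₂(1/0.17) = 2.3133 bits.
RT = 370 + 110 × 2.3133 = 624.46 ms.

624 ms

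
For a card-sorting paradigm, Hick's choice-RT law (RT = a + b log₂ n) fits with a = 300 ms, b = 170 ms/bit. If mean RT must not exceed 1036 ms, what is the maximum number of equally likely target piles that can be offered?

170·log₂ n ≤ 1036 − 300 = 736, giving log₂ n ≤ 4.3294 and n ≤ 20.104. The largest whole number is 20.

20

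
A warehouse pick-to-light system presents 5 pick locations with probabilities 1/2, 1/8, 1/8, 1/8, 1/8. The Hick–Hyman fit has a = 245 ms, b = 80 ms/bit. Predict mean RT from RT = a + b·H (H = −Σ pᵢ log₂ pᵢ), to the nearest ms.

Each term −pᵢ log₂ pᵢ: 0.5·1 + 0.125·3 + 0.125·3 + 0.125·3 + 0.125·3; summed, H = 2.000 bits.
Mean RT = a + bH = 245 + 80·2.000 = 405.00 ms.

405 ms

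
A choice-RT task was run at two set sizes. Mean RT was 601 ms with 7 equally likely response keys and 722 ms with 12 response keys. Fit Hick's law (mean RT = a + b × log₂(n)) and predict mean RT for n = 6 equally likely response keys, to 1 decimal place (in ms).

Fit slope and intercept:
  b = (722 − 601) / (log₂ 12 − log₂ 7) = 121 / (3.5850 − 2.8074) = 155.605 ms/bit
  a = 601 − 155.605 × 2.8074 = 164.160 ms
Then RT(6) = 164.160 + 155.605 × log₂ 6 = 164.160 + 155.605 × 2.5850 ≈ 566.395 ms.

566.4 ms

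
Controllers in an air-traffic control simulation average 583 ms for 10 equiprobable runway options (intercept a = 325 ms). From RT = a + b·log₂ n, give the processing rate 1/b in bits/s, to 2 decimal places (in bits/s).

12.88 bits/s

b = (583 − 325)/log₂ 10 = 258/3.3219 = 77.666 ms per bit = 0.07767 s/bit; the reciprocal is 12.876 bits/s.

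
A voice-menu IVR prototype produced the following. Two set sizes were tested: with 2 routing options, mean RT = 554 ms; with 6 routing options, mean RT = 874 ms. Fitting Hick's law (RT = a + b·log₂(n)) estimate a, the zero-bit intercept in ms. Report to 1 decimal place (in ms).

352.1 ms

b = (RT₂ − RT₁)/(log₂ n₂ − log₂ n₁) = (874 − 554)/(2.5850 − 1) = 201.898 ms/bit.
a = RT₁ − b·log₂ n₁ = 554 − 201.898 × 1 = 352.102 ms.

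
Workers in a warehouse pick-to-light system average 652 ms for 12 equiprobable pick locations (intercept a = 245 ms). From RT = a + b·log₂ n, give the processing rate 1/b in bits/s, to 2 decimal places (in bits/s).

8.81 bits/s

Choice component = 652 − 245 = 407 ms over log₂(12) = 3.5850 bits.
b = 407 / 3.5850 = 113.530 ms/bit, so 1/b = 8.808 bits/s.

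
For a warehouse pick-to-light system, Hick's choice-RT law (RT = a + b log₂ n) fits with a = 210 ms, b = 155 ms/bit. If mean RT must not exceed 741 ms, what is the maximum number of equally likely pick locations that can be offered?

10

Set 210 + 155·log₂ n ≤ 741 → log₂ n ≤ (741 − 210)/155 = 3.4258.
So n ≤ 2^3.4258 = 10.747; the largest integer n is 10.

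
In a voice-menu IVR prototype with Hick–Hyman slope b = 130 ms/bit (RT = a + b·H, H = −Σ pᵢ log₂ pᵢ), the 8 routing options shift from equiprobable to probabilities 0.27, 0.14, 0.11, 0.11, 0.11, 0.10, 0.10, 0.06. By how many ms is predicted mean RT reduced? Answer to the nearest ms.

17 ms

The RT saving is b·ΔH. Equiprobable H₀ = log₂(8) = 3.0000 bits; with the given probabilities H = 2.8659 bits.
b·(H₀ − H) = 130 × (3.0000 − 2.8659) = 17.43 ms.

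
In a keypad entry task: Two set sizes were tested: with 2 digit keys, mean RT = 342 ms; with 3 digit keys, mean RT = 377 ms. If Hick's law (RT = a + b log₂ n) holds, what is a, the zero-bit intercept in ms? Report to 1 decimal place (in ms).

The slope on a log₂ axis is (377 − 342) / (1.5850 − 1) = 59.833 ms/bit.
a = RT₁ − b·log₂ n₁ = 342 − 59.833 × 1 = 282.167 ms.

282.2 ms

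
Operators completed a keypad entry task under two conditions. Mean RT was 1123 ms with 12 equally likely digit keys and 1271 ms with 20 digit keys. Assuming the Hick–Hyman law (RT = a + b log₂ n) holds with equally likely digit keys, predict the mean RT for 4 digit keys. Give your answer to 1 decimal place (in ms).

Solve the two-equation system in a and b:
  b = (1271 − 1123) / (log₂ 20 − log₂ 12) = 148 / (4.3219 − 3.5850) = 200.823 ms/bit
  a = 1123 − 200.823 × 3.5850 = 403.055 ms
Then RT(4) = 403.055 + 200.823 × log₂ 4 = 403.055 + 200.823 × 2 ≈ 804.702 ms.

804.7 ms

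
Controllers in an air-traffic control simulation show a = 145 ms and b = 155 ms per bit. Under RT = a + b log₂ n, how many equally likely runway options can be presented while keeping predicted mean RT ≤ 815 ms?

20

Set 145 + 155·log₂ n ≤ 815 → log₂ n ≤ (815 − 145)/155 = 4.3226.
So n ≤ 2^4.3226 = 20.009; the largest integer n is 20.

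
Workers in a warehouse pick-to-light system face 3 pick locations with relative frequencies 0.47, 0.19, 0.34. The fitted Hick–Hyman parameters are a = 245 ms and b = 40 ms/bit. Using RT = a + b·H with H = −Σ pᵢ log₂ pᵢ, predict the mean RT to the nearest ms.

Entropy contributions −pᵢ log₂ pᵢ: 0.5120, 0.4552, 0.5292; sum H = 1.4964 bits.
RT = a + bH = 245 + 40·1.4964 = 304.85 ms.

305 ms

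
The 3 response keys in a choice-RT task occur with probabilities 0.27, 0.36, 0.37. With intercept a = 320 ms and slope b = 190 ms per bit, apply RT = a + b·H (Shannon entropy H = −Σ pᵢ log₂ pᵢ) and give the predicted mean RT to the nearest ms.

Entropy contributions −pᵢ log₂ pᵢ: 0.5100, 0.5306, 0.5307; sum H = 1.5714 bits.
RT = a + bH = 320 + 190·1.5714 = 618.56 ms.

619 ms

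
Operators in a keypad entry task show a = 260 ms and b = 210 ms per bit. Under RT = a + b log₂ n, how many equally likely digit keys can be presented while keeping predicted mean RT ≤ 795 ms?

Set 260 + 210·log₂ n ≤ 795 → log₂ n ≤ (795 − 260)/210 = 2.5476.
So n ≤ 2^2.5476 = 5.847; the largest integer n is 5.

5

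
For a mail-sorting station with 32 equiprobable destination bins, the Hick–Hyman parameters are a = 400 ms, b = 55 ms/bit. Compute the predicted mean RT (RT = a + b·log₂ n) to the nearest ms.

675 ms

log₂(32) = 5 bits, so RT = 400 + 55 × 5 ≈ 675.000 ms.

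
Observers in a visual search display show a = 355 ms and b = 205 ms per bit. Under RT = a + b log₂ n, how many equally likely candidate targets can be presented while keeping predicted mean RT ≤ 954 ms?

205·log₂ n ≤ 954 − 355 = 599, giving log₂ n ≤ 2.9220 and n ≤ 7.579. The largest whole number is 7.

7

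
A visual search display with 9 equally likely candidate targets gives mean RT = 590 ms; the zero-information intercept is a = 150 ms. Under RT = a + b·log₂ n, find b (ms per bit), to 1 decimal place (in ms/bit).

138.8 ms/bit

log₂(9) = 3.1699 bits.
b = (RT − a)/log₂ n = (590 − 150) / 3.1699 = 138.805 ms/bit.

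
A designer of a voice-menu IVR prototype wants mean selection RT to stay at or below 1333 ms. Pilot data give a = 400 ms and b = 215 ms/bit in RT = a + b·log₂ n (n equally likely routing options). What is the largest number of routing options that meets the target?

20

Information budget: (1333 − 400)/215 = 4.3395 bits, so n ≤ 2^4.3395 = 20.246 → at most 20.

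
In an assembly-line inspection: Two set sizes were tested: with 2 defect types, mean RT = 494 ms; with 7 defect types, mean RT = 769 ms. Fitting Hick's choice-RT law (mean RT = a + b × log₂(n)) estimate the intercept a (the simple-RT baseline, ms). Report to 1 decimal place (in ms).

341.8 ms

Slope: b = (769 − 494) / (log₂ 7 − log₂ 2) = 275/1.8074 = 152.156 ms/bit.
a = RT₁ − b·log₂ n₁ = 494 − 152.156 × 1 = 341.844 ms.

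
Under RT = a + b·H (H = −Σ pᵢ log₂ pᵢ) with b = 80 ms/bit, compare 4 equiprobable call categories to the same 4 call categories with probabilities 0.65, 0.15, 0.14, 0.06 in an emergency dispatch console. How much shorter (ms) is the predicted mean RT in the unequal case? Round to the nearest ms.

44 ms

Equiprobable entropy H₀ = log₂ 4 = 2.0000 bits.
Skewed entropy H = −Σ pᵢ log₂ pᵢ = 1.4552 bits.
ΔRT = b·(H₀ − H) = 80 × 0.5448 = 43.59 ms.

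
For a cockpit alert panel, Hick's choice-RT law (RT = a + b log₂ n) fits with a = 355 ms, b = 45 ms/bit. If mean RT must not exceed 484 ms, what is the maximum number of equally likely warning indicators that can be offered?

45·log₂ n ≤ 484 − 355 = 129, giving log₂ n ≤ 2.8667 and n ≤ 7.294. The largest whole number is 7.

7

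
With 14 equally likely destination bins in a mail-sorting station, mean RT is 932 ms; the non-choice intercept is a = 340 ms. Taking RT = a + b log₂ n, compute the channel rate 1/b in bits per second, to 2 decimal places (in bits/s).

Choice component = 932 − 340 = 592 ms over log₂(14) = 3.8074 bits.
b = 592 / 3.8074 = 155.489 ms/bit, so 1/b = 6.431 bits/s.

6.43 bits/s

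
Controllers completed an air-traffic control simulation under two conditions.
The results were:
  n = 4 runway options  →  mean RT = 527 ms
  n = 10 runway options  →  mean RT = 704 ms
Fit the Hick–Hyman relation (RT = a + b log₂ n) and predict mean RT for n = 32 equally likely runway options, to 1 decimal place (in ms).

928.7 ms

Solve the two-equation system in a and b:
  b = (704 − 527) / (log₂ 10 − log₂ 4) = 177 / (3.3219 − 2) = 133.895 ms/bit
  a = 527 − 133.895 × 2 = 259.209 ms
Then RT(32) = 259.209 + 133.895 × log₂ 32 = 259.209 + 133.895 × 5 ≈ 928.686 ms.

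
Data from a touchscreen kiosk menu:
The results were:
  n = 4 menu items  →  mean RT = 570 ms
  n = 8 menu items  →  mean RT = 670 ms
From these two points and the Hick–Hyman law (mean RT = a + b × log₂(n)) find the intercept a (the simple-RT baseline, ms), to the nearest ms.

370 ms

b = (RT₂ − RT₁)/(log₂ n₂ − log₂ n₁) = (670 − 570)/(3 − 2) = 100 ms/bit.
Intercept: a = 570 − 100·log₂(4) = 370.000 ms.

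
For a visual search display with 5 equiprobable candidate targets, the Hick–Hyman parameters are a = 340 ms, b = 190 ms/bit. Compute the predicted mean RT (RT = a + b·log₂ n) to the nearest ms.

log₂(5) = 2.3219 bits, so RT = 340 + 190 × 2.3219 ≈ 781.166 ms.

781 ms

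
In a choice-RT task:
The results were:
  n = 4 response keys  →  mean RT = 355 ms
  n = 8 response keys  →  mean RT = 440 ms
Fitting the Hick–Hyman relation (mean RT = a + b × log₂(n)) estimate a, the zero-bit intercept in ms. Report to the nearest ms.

b = (RT₂ − RT₁)/(log₂ n₂ − log₂ n₁) = (440 − 355)/(3 − 2) = 85 ms/bit.
a = RT₁ − b·log₂ n₁ = 355 − 85 × 2 = 185.000 ms.

185 ms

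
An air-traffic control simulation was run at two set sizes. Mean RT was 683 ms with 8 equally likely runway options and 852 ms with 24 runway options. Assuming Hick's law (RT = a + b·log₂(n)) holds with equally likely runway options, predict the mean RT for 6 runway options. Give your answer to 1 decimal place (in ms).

Fit slope and intercept:
  b = (852 − 683) / (log₂ 24 − log₂ 8) = 169 / (4.5850 − 3) = 106.627 ms/bit
  a = 683 − 106.627 × 3 = 363.119 ms
Then RT(6) = 363.119 + 106.627 × log₂ 6 = 363.119 + 106.627 × 2.5850 ≈ 638.746 ms.

638.7 ms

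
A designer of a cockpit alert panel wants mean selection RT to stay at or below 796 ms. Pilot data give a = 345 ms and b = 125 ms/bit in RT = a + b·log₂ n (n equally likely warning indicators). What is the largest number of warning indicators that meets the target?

12

Set 345 + 125·log₂ n ≤ 796 → log₂ n ≤ (796 − 345)/125 = 3.6080.
So n ≤ 2^3.6080 = 12.193; the largest integer n is 12.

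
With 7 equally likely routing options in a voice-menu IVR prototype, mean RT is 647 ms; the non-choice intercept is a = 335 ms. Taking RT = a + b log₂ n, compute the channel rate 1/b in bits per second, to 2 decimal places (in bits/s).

9.00 bits/s

b = (647 − 335)/log₂ 7 = 312/2.8074 = 111.137 ms per bit = 0.11114 s/bit; the reciprocal is 8.998 bits/s.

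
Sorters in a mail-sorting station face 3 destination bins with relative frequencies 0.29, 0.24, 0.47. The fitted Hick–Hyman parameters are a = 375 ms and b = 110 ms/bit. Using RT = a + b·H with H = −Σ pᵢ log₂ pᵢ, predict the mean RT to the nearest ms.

Entropy contributions −pᵢ log₂ pᵢ: 0.5179, 0.4941, 0.5120; sum H = 1.5240 bits.
RT = a + bH = 375 + 110·1.5240 = 542.64 ms.

543 ms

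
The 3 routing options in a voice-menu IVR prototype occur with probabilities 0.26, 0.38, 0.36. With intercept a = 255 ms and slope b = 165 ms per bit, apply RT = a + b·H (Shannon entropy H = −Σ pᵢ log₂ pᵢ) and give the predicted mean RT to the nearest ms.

513 ms

H = 0.26·log₂(1/0.26) + 0.38·log₂(1/0.38) + 0.36·log₂(1/0.36) = 1.5664 bits.
RT = 255 + 165 × 1.5664 = 513.45 ms.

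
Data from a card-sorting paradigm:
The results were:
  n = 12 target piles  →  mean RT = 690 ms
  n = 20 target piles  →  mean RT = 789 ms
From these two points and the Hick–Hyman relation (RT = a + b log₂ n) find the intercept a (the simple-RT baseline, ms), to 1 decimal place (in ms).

The slope on a log₂ axis is (789 − 690) / (4.3219 − 3.5850) = 134.335 ms/bit.
Intercept: a = 690 − 134.335·log₂(12) = 208.415 ms.

208.4 ms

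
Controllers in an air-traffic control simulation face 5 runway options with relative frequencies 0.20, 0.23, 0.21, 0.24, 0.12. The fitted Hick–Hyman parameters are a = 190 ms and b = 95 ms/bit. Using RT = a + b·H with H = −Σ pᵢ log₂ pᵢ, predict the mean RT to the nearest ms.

407 ms

H = 0.20·log₂(1/0.20) + 0.23·log₂(1/0.23) + 0.21·log₂(1/0.21) + 0.24·log₂(1/0.24) + 0.12·log₂(1/0.12) = 2.2861 bits.
RT = 190 + 95 × 2.2861 = 407.18 ms.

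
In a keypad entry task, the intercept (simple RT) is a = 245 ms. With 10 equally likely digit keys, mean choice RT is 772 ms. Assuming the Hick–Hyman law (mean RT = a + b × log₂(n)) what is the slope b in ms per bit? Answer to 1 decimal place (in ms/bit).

158.6 ms/bit

b = (772 − 245) / log₂(10) = 527 / 3.3219 = 158.643 ms/bit.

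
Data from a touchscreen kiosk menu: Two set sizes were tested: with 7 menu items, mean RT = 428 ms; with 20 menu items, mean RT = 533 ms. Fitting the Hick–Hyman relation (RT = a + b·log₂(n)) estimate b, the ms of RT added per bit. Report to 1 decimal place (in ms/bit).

69.3 ms/bit

Slope: b = (533 − 428) / (log₂ 20 − log₂ 7) = 105/1.5146 = 69.326 ms/bit.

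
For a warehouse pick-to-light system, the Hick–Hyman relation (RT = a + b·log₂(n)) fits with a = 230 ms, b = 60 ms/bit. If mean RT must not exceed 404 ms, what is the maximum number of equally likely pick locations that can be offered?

Set 230 + 60·log₂ n ≤ 404 → log₂ n ≤ (404 − 230)/60 = 2.9000.
So n ≤ 2^2.9000 = 7.464; the largest integer n is 7.

7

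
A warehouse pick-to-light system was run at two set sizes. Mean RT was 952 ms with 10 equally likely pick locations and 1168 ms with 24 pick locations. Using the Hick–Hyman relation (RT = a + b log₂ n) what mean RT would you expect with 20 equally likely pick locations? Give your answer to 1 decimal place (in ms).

1123.0 ms

Solve the two-equation system in a and b:
  b = (1168 − 952) / (log₂ 24 − log₂ 10) = 216 / (4.5850 − 3.3219) = 171.017 ms/bit
  a = 952 − 171.017 × 3.3219 = 383.895 ms
Then RT(20) = 383.895 + 171.017 × log₂ 20 = 383.895 + 171.017 × 4.3219 ≈ 1123.017 ms.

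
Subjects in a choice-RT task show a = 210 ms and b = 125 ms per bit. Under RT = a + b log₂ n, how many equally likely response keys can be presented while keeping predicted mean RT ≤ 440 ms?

3

Information budget: (440 − 210)/125 = 1.8400 bits, so n ≤ 2^1.8400 = 3.580 → at most 3.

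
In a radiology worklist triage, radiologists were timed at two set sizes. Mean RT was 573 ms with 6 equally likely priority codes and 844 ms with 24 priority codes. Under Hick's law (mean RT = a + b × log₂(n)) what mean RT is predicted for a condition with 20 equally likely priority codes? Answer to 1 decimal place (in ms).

Solve the two-equation system in a and b:
  b = (844 − 573) / (log₂ 24 − log₂ 6) = 271 / (4.5850 − 2.5850) = 135.500 ms/bit
  a = 573 − 135.500 × 2.5850 = 222.738 ms
Then RT(20) = 222.738 + 135.500 × log₂ 20 = 222.738 + 135.500 × 4.3219 ≈ 808.359 ms.

808.4 ms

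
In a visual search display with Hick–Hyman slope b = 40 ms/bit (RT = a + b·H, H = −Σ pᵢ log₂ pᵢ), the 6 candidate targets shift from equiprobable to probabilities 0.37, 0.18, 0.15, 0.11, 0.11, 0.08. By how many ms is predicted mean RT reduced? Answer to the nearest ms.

Equiprobable entropy H₀ = log₂ 6 = 2.5850 bits.
Skewed entropy H = −Σ pᵢ log₂ pᵢ = 2.3787 bits.
ΔRT = b·(H₀ − H) = 40 × 0.2063 = 8.25 ms.

8 ms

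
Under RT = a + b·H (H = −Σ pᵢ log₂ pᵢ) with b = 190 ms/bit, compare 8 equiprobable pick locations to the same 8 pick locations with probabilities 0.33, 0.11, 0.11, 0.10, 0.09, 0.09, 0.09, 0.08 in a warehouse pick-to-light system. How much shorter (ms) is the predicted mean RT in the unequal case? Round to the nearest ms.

The RT saving is b·ΔH. Equiprobable H₀ = log₂(8) = 3.0000 bits; with the given probabilities H = 2.7901 bits.
b·(H₀ − H) = 190 × (3.0000 − 2.7901) = 39.89 ms.

40 ms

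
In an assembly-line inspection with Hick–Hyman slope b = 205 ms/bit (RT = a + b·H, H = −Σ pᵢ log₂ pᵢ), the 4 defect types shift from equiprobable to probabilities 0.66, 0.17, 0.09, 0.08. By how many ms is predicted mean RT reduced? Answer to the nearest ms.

116 ms

Equiprobable entropy H₀ = log₂ 4 = 2.0000 bits.
Skewed entropy H = −Σ pᵢ log₂ pᵢ = 1.4344 bits.
ΔRT = b·(H₀ − H) = 205 × 0.5656 = 115.95 ms.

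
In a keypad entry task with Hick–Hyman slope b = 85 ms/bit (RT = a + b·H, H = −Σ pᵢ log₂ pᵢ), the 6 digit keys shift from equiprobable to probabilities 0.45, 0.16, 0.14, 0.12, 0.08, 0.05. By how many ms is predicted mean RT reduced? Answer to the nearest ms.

The RT saving is b·ΔH. Equiprobable H₀ = log₂(6) = 2.5850 bits; with the given probabilities H = 2.2132 bits.
b·(H₀ − H) = 85 × (2.5850 − 2.2132) = 31.60 ms.

32 ms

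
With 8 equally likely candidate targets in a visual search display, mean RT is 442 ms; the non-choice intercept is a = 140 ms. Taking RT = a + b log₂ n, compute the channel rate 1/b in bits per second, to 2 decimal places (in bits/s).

9.93 bits/s

Choice component = 442 − 140 = 302 ms over log₂(8) = 3 bits.
b = 302 / 3 = 100.667 ms/bit, so 1/b = 9.934 bits/s.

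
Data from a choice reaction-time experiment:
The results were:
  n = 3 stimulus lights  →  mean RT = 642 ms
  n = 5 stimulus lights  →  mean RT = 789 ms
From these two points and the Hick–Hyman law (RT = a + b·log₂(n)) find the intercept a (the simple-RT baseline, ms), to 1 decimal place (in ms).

Slope: b = (789 − 642) / (log₂ 5 − log₂ 3) = 147/0.7370 = 199.467 ms/bit.
Intercept: a = 642 − 199.467·log₂(3) = 325.853 ms.

325.9 ms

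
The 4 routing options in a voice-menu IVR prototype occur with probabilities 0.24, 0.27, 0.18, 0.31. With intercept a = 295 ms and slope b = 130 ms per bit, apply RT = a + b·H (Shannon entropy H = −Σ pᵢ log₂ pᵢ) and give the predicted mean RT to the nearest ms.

552 ms

Entropy contributions −pᵢ log₂ pᵢ: 0.4941, 0.5100, 0.4453, 0.5238; sum H = 1.9733 bits.
RT = a + bH = 295 + 130·1.9733 = 551.52 ms.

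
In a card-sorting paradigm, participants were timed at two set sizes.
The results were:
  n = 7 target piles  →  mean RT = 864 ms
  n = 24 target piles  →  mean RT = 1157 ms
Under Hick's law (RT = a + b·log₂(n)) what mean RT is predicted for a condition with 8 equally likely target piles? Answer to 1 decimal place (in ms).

Solve the two-equation system in a and b:
  b = (1157 − 864) / (log₂ 24 − log₂ 7) = 293 / (4.5850 − 2.8074) = 164.828 ms/bit
  a = 864 − 164.828 × 2.8074 = 401.269 ms
Then RT(8) = 401.269 + 164.828 × log₂ 8 = 401.269 + 164.828 × 3 ≈ 895.753 ms.

895.8 ms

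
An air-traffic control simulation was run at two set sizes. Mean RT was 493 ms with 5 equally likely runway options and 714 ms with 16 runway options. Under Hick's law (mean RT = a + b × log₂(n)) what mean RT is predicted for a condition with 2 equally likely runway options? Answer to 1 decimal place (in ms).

Fit slope and intercept:
  b = (714 − 493) / (log₂ 16 − log₂ 5) = 221 / (4 − 2.3219) = 131.699 ms/bit
  a = 493 − 131.699 × 2.3219 = 187.205 ms
Then RT(2) = 187.205 + 131.699 × log₂ 2 = 187.205 + 131.699 × 1 ≈ 318.904 ms.

318.9 ms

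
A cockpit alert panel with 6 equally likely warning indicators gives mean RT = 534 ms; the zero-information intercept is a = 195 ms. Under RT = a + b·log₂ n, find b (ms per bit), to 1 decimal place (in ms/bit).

6 alternatives carry log₂ 6 = 2.5850 bits; the choice cost is 534 − 195 = 339 ms, so b = 339/2.5850 = 131.143 ms/bit.

131.1 ms/bit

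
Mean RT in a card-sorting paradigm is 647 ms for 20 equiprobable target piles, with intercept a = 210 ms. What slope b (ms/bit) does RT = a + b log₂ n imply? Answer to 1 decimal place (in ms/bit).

log₂(20) = 4.3219 bits.
b = (RT − a)/log₂ n = (647 − 210) / 4.3219 = 101.112 ms/bit.

101.1 ms/bit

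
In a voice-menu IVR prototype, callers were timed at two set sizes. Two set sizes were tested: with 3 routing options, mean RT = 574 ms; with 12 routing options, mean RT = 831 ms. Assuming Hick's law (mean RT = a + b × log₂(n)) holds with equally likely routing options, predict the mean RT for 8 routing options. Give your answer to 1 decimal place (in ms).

755.8 ms

RT is linear in log₂ n, so two points fix the line:
  b = (831 − 574) / (log₂ 12 − log₂ 3) = 257 / (3.5850 − 1.5850) = 128.500 ms/bit
  a = 574 − 128.500 × 1.5850 = 370.332 ms
Then RT(8) = 370.332 + 128.500 × log₂ 8 = 370.332 + 128.500 × 3 ≈ 755.832 ms.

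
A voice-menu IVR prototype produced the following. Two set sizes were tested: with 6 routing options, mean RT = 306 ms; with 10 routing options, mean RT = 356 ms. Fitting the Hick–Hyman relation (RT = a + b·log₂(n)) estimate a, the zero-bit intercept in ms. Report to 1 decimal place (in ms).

Slope: b = (356 − 306) / (log₂ 10 − log₂ 6) = 50/0.7370 = 67.846 ms/bit.
a = RT₁ − b·log₂ n₁ = 306 − 67.846 × 2.5850 = 130.621 ms.

130.6 ms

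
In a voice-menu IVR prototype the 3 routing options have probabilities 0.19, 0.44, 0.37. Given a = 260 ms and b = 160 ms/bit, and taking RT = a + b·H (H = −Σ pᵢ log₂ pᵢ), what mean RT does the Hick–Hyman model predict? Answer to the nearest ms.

H = 0.19·log₂(1/0.19) + 0.44·log₂(1/0.44) + 0.37·log₂(1/0.37) = 1.5071 bits.
RT = 260 + 160 × 1.5071 = 501.14 ms.

501 ms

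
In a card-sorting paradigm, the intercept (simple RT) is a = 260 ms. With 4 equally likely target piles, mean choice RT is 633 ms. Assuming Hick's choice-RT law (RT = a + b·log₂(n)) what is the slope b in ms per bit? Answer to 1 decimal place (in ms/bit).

186.5 ms/bit

b = (633 − 260) / log₂(4) = 373 / 2 = 186.500 ms/bit.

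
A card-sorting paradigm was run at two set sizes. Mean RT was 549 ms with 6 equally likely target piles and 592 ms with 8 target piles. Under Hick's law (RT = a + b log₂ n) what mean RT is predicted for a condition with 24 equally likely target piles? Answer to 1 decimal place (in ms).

Solve the two-equation system in a and b:
  b = (592 − 549) / (log₂ 8 − log₂ 6) = 43 / (3 − 2.5850) = 103.605 ms/bit
  a = 549 − 103.605 × 2.5850 = 281.185 ms
Then RT(24) = 281.185 + 103.605 × log₂ 24 = 281.185 + 103.605 × 4.5850 ≈ 756.210 ms.

756.2 ms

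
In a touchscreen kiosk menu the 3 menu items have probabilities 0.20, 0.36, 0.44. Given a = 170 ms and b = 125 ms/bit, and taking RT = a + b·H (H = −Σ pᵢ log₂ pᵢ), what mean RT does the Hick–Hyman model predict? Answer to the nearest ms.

360 ms

Entropy contributions −pᵢ log₂ pᵢ: 0.4644, 0.5306, 0.5211; sum H = 1.5161 bits.
RT = a + bH = 170 + 125·1.5161 = 359.52 ms.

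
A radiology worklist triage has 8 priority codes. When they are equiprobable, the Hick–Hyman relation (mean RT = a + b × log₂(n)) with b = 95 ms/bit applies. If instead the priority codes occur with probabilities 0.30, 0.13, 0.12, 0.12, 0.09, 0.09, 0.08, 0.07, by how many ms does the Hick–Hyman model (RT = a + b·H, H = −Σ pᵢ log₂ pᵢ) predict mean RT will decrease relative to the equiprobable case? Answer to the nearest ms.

17 ms

The RT saving is b·ΔH. Equiprobable H₀ = log₂(8) = 3.0000 bits; with the given probabilities H = 2.8232 bits.
b·(H₀ − H) = 95 × (3.0000 − 2.8232) = 16.79 ms.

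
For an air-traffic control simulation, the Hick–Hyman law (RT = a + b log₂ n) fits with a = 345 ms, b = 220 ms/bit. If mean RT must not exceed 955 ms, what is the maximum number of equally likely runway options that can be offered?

Information budget: (955 − 345)/220 = 2.7727 bits, so n ≤ 2^2.7727 = 6.834 → at most 6.

6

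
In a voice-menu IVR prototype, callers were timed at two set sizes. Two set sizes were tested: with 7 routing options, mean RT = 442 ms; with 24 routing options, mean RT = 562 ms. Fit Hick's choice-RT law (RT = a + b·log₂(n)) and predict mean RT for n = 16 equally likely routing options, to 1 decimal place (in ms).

522.5 ms

Fit slope and intercept:
  b = (562 − 442) / (log₂ 24 − log₂ 7) = 120 / (4.5850 − 2.8074) = 67.506 ms/bit
  a = 442 − 67.506 × 2.8074 = 252.485 ms
Then RT(16) = 252.485 + 67.506 × log₂ 16 = 252.485 + 67.506 × 4 ≈ 522.511 ms.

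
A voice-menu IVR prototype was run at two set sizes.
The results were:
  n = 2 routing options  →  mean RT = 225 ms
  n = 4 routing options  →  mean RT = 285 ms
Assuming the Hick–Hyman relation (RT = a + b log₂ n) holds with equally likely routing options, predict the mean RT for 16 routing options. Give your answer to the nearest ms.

With log₂ n on the abscissa the relation is linear; from the two conditions:
  b = (285 − 225) / (log₂ 4 − log₂ 2) = 60 / (2 − 1) = 60 ms/bit
  a = 225 − 60 × 1 = 165 ms
Then RT(16) = 165 + 60 × log₂ 16 = 165 + 60 × 4 ≈ 405.000 ms.

405 ms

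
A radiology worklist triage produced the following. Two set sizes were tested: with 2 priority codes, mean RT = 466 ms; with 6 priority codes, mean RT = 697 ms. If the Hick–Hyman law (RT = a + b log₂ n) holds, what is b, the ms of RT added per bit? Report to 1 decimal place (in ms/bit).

b = (RT₂ − RT₁)/(log₂ n₂ − log₂ n₁) = (697 − 466)/(2.5850 − 1) = 145.745 ms/bit.

145.7 ms/bit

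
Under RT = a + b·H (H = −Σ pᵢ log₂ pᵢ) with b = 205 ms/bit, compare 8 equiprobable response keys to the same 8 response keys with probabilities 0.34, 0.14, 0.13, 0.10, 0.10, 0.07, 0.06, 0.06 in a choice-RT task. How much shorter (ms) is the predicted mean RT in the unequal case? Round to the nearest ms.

56 ms

The RT saving is b·ΔH. Equiprobable H₀ = log₂(8) = 3.0000 bits; with the given probabilities H = 2.7289 bits.
b·(H₀ − H) = 205 × (3.0000 − 2.7289) = 55.57 ms.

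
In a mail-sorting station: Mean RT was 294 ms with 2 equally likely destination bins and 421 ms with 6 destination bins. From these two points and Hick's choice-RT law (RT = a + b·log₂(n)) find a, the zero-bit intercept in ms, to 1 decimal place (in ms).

Slope: b = (421 − 294) / (log₂ 6 − log₂ 2) = 127/1.5850 = 80.128 ms/bit.
Intercept: a = 294 − 80.128·log₂(2) = 213.872 ms.

213.9 ms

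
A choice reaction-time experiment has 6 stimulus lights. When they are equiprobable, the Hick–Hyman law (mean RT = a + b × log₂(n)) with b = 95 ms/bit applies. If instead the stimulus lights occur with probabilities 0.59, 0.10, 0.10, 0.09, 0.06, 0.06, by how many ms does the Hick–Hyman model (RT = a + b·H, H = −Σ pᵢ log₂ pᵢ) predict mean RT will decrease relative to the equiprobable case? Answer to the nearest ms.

The RT saving is b·ΔH. Equiprobable H₀ = log₂(6) = 2.5850 bits; with the given probabilities H = 1.9132 bits.
b·(H₀ − H) = 95 × (2.5850 − 1.9132) = 63.82 ms.

64 ms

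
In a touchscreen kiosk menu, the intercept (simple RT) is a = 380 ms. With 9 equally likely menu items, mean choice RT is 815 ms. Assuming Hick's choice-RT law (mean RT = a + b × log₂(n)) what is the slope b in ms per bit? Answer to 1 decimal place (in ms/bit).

b = (815 − 380) / log₂(9) = 435 / 3.1699 = 137.227 ms/bit.

137.2 ms/bit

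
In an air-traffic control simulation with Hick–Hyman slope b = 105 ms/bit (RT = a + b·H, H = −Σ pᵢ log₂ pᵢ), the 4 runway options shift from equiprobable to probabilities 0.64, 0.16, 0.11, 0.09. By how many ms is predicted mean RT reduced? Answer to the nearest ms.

Equiprobable entropy H₀ = log₂ 4 = 2.0000 bits.
Skewed entropy H = −Σ pᵢ log₂ pᵢ = 1.4980 bits.
ΔRT = b·(H₀ − H) = 105 × 0.5020 = 52.71 ms.

53 ms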